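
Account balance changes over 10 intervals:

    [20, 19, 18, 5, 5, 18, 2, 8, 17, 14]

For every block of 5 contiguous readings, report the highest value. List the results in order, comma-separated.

20, 19, 18, 18, 18, 18

(20, 19, 18, 5, 5) → max 20
(19, 18, 5, 5, 18) → max 19
(18, 5, 5, 18, 2) → max 18
(5, 5, 18, 2, 8) → max 18
(5, 18, 2, 8, 17) → max 18
(18, 2, 8, 17, 14) → max 18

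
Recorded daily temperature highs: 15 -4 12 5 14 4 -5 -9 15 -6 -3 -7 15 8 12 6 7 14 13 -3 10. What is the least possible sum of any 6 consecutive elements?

(15, -4, 12, 5, 14, 4) → sum 46
(-4, 12, 5, 14, 4, -5) → sum 26
(12, 5, 14, 4, -5, -9) → sum 21
(5, 14, 4, -5, -9, 15) → sum 24
(14, 4, -5, -9, 15, -6) → sum 13
(4, -5, -9, 15, -6, -3) → sum -4
(-5, -9, 15, -6, -3, -7) → sum -15
(-9, 15, -6, -3, -7, 15) → sum 5
(15, -6, -3, -7, 15, 8) → sum 22
(-6, -3, -7, 15, 8, 12) → sum 19
(-3, -7, 15, 8, 12, 6) → sum 31
(-7, 15, 8, 12, 6, 7) → sum 41
(15, 8, 12, 6, 7, 14) → sum 62
(8, 12, 6, 7, 14, 13) → sum 60
(12, 6, 7, 14, 13, -3) → sum 49
(6, 7, 14, 13, -3, 10) → sum 47
Least of these is -15.

-15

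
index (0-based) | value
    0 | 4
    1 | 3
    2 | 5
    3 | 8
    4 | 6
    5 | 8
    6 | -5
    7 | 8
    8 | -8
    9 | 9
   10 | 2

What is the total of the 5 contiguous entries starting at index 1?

Elements at indices 1..5: 3, 5, 8, 6, 8
sum(3, 5, 8, 6, 8) = 30

30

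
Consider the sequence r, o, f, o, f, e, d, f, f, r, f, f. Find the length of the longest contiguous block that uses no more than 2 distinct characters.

5

add r: window [r] (1 distinct), len 1
add o: window [r, o] (2 distinct), len 2
add f: window [o, f] (2 distinct), len 2
add o: window [o, f, o] (2 distinct), len 3
add f: window [o, f, o, f] (2 distinct), len 4
add e: window [f, e] (2 distinct), len 2
add d: window [e, d] (2 distinct), len 2
add f: window [d, f] (2 distinct), len 2
add f: window [d, f, f] (2 distinct), len 3
add r: window [f, f, r] (2 distinct), len 3
add f: window [f, f, r, f] (2 distinct), len 4
add f: window [f, f, r, f, f] (2 distinct), len 5
Longest length with ≤2 distinct: 5.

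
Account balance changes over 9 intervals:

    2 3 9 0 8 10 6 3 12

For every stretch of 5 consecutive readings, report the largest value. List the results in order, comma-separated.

9, 10, 10, 10, 12

Sliding a size-5 window across the 9 values:
2 3 9 0 8 → max 9
3 9 0 8 10 → max 10
9 0 8 10 6 → max 10
0 8 10 6 3 → max 10
8 10 6 3 12 → max 12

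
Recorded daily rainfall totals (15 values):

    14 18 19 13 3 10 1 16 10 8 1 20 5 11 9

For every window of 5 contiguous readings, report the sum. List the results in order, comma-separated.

67, 63, 46, 43, 40, 45, 36, 55, 44, 45, 46

(14, 18, 19, 13, 3) → sum 67
(18, 19, 13, 3, 10) → sum 63
(19, 13, 3, 10, 1) → sum 46
(13, 3, 10, 1, 16) → sum 43
(3, 10, 1, 16, 10) → sum 40
(10, 1, 16, 10, 8) → sum 45
(1, 16, 10, 8, 1) → sum 36
(16, 10, 8, 1, 20) → sum 55
(10, 8, 1, 20, 5) → sum 44
(8, 1, 20, 5, 11) → sum 45
(1, 20, 5, 11, 9) → sum 46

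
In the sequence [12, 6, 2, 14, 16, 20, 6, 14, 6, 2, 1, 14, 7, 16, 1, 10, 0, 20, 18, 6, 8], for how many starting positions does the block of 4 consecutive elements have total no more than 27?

4

(12, 6, 2, 14) → sum 34
(6, 2, 14, 16) → sum 38
(2, 14, 16, 20) → sum 52
(14, 16, 20, 6) → sum 56
(16, 20, 6, 14) → sum 56
(20, 6, 14, 6) → sum 46
(6, 14, 6, 2) → sum 28
(14, 6, 2, 1) → sum 23  ≤ 27 ✓
(6, 2, 1, 14) → sum 23  ≤ 27 ✓
(2, 1, 14, 7) → sum 24  ≤ 27 ✓
(1, 14, 7, 16) → sum 38
(14, 7, 16, 1) → sum 38
(7, 16, 1, 10) → sum 34
(16, 1, 10, 0) → sum 27  ≤ 27 ✓
(1, 10, 0, 20) → sum 31
(10, 0, 20, 18) → sum 48
(0, 20, 18, 6) → sum 44
(20, 18, 6, 8) → sum 52
4 windows satisfy the condition.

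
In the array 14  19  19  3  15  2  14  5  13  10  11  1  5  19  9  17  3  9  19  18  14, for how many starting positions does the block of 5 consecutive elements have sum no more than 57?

13

(14, 19, 19, 3, 15) → sum 70
(19, 19, 3, 15, 2) → sum 58
(19, 3, 15, 2, 14) → sum 53  ≤ 57 ✓
(3, 15, 2, 14, 5) → sum 39  ≤ 57 ✓
(15, 2, 14, 5, 13) → sum 49  ≤ 57 ✓
(2, 14, 5, 13, 10) → sum 44  ≤ 57 ✓
(14, 5, 13, 10, 11) → sum 53  ≤ 57 ✓
(5, 13, 10, 11, 1) → sum 40  ≤ 57 ✓
(13, 10, 11, 1, 5) → sum 40  ≤ 57 ✓
(10, 11, 1, 5, 19) → sum 46  ≤ 57 ✓
(11, 1, 5, 19, 9) → sum 45  ≤ 57 ✓
(1, 5, 19, 9, 17) → sum 51  ≤ 57 ✓
(5, 19, 9, 17, 3) → sum 53  ≤ 57 ✓
(19, 9, 17, 3, 9) → sum 57  ≤ 57 ✓
(9, 17, 3, 9, 19) → sum 57  ≤ 57 ✓
(17, 3, 9, 19, 18) → sum 66
(3, 9, 19, 18, 14) → sum 63
13 windows satisfy the condition.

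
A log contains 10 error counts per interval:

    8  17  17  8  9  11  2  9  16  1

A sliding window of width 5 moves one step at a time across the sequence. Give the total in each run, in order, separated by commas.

(8, 17, 17, 8, 9) → sum 59
(17, 17, 8, 9, 11) → sum 62
(17, 8, 9, 11, 2) → sum 47
(8, 9, 11, 2, 9) → sum 39
(9, 11, 2, 9, 16) → sum 47
(11, 2, 9, 16, 1) → sum 39

59, 62, 47, 39, 47, 39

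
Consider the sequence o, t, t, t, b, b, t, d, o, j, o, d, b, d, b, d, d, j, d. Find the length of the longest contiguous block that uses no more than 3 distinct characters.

8

add o: window [o] (1 distinct), len 1
add t: window [o, t] (2 distinct), len 2
add t: window [o, t, t] (2 distinct), len 3
add t: window [o, t, t, t] (2 distinct), len 4
add b: window [o, t, t, t, b] (3 distinct), len 5
add b: window [o, t, t, t, b, b] (3 distinct), len 6
add t: window [o, t, t, t, b, b, t] (3 distinct), len 7
add d: window [t, t, t, b, b, t, d] (3 distinct), len 7
add o: window [t, d, o] (3 distinct), len 3
add j: window [d, o, j] (3 distinct), len 3
add o: window [d, o, j, o] (3 distinct), len 4
add d: window [d, o, j, o, d] (3 distinct), len 5
add b: window [o, d, b] (3 distinct), len 3
add d: window [o, d, b, d] (3 distinct), len 4
add b: window [o, d, b, d, b] (3 distinct), len 5
add d: window [o, d, b, d, b, d] (3 distinct), len 6
add d: window [o, d, b, d, b, d, d] (3 distinct), len 7
add j: window [d, b, d, b, d, d, j] (3 distinct), len 7
add d: window [d, b, d, b, d, d, j, d] (3 distinct), len 8
Longest length with ≤3 distinct: 8.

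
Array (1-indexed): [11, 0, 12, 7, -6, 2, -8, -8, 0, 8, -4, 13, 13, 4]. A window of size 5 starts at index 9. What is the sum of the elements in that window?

30

Elements at indices 9..13: 0, 8, -4, 13, 13
sum(0, 8, -4, 13, 13) = 30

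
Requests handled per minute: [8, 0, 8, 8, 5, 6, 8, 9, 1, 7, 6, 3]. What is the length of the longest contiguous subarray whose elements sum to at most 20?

[8] sum 8 len 1
[8, 0] sum 8 len 2
[8, 0, 8] sum 16 len 3
[0, 8, 8] sum 16 len 3
[8, 5] sum 13 len 2
[8, 5, 6] sum 19 len 3
[5, 6, 8] sum 19 len 3
[8, 9] sum 17 len 2
[8, 9, 1] sum 18 len 3
[9, 1, 7] sum 17 len 3
[1, 7, 6] sum 14 len 3
[1, 7, 6, 3] sum 17 len 4
Longest length seen: 4.

4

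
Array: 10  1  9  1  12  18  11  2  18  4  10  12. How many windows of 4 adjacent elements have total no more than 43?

10 1 9 1 → sum 21  ≤ 43 ✓
1 9 1 12 → sum 23  ≤ 43 ✓
9 1 12 18 → sum 40  ≤ 43 ✓
1 12 18 11 → sum 42  ≤ 43 ✓
12 18 11 2 → sum 43  ≤ 43 ✓
18 11 2 18 → sum 49
11 2 18 4 → sum 35  ≤ 43 ✓
2 18 4 10 → sum 34  ≤ 43 ✓
18 4 10 12 → sum 44
7 windows satisfy the condition.

7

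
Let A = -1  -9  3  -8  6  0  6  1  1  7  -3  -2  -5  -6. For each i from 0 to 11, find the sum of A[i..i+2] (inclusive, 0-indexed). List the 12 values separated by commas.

(-1, -9, 3) → sum -7
(-9, 3, -8) → sum -14
(3, -8, 6) → sum 1
(-8, 6, 0) → sum -2
(6, 0, 6) → sum 12
(0, 6, 1) → sum 7
(6, 1, 1) → sum 8
(1, 1, 7) → sum 9
(1, 7, -3) → sum 5
(7, -3, -2) → sum 2
(-3, -2, -5) → sum -10
(-2, -5, -6) → sum -13

-7, -14, 1, -2, 12, 7, 8, 9, 5, 2, -10, -13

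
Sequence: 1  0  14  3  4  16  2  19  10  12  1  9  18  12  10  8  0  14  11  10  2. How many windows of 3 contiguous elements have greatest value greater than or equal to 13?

[1, 0, 14] → max 14  ≥ 13 ✓
[0, 14, 3] → max 14  ≥ 13 ✓
[14, 3, 4] → max 14  ≥ 13 ✓
[3, 4, 16] → max 16  ≥ 13 ✓
[4, 16, 2] → max 16  ≥ 13 ✓
[16, 2, 19] → max 19  ≥ 13 ✓
[2, 19, 10] → max 19  ≥ 13 ✓
[19, 10, 12] → max 19  ≥ 13 ✓
[10, 12, 1] → max 12
[12, 1, 9] → max 12
[1, 9, 18] → max 18  ≥ 13 ✓
[9, 18, 12] → max 18  ≥ 13 ✓
[18, 12, 10] → max 18  ≥ 13 ✓
[12, 10, 8] → max 12
[10, 8, 0] → max 10
[8, 0, 14] → max 14  ≥ 13 ✓
[0, 14, 11] → max 14  ≥ 13 ✓
[14, 11, 10] → max 14  ≥ 13 ✓
[11, 10, 2] → max 11
14 windows satisfy the condition.

14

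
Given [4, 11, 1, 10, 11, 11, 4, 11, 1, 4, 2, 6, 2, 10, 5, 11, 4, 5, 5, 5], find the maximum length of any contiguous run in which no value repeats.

6

[4] len 1
[4, 11] len 2
[4, 11, 1] len 3
[4, 11, 1, 10] len 4
[1, 10, 11] len 3
[11] len 1
[11, 4] len 2
[4, 11] len 2
[4, 11, 1] len 3
[11, 1, 4] len 3
[11, 1, 4, 2] len 4
[11, 1, 4, 2, 6] len 5
[6, 2] len 2
[6, 2, 10] len 3
[6, 2, 10, 5] len 4
[6, 2, 10, 5, 11] len 5
[6, 2, 10, 5, 11, 4] len 6
[11, 4, 5] len 3
[5] len 1
[5] len 1
Longest all-distinct length: 6.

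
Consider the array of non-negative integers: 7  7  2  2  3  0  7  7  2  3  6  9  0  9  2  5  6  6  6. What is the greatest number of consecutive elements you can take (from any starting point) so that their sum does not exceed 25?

7

Extend to the right; shrink from the left whenever the sum exceeds 25:
[7] sum 7 len 1
[7, 7] sum 14 len 2
[7, 7, 2] sum 16 len 3
[7, 7, 2, 2] sum 18 len 4
[7, 7, 2, 2, 3] sum 21 len 5
[7, 7, 2, 2, 3, 0] sum 21 len 6
[7, 2, 2, 3, 0, 7] sum 21 len 6
[2, 2, 3, 0, 7, 7] sum 21 len 6
[2, 2, 3, 0, 7, 7, 2] sum 23 len 7
[2, 3, 0, 7, 7, 2, 3] sum 24 len 7
[0, 7, 7, 2, 3, 6] sum 25 len 6
[2, 3, 6, 9] sum 20 len 4
[2, 3, 6, 9, 0] sum 20 len 5
[6, 9, 0, 9] sum 24 len 4
[9, 0, 9, 2] sum 20 len 4
[9, 0, 9, 2, 5] sum 25 len 5
[0, 9, 2, 5, 6] sum 22 len 5
[2, 5, 6, 6] sum 19 len 4
[2, 5, 6, 6, 6] sum 25 len 5
Longest length seen: 7.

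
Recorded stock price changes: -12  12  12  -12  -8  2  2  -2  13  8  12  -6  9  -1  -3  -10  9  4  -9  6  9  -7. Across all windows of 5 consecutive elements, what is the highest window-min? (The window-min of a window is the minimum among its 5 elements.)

-2

Window mins for each of the 18 positions:
[-12, 12, 12, -12, -8] → min -12
[12, 12, -12, -8, 2] → min -12
[12, -12, -8, 2, 2] → min -12
[-12, -8, 2, 2, -2] → min -12
[-8, 2, 2, -2, 13] → min -8
[2, 2, -2, 13, 8] → min -2
[2, -2, 13, 8, 12] → min -2
[-2, 13, 8, 12, -6] → min -6
[13, 8, 12, -6, 9] → min -6
[8, 12, -6, 9, -1] → min -6
[12, -6, 9, -1, -3] → min -6
[-6, 9, -1, -3, -10] → min -10
[9, -1, -3, -10, 9] → min -10
[-1, -3, -10, 9, 4] → min -10
[-3, -10, 9, 4, -9] → min -10
[-10, 9, 4, -9, 6] → min -10
[9, 4, -9, 6, 9] → min -9
[4, -9, 6, 9, -7] → min -9
Highest of these is -2.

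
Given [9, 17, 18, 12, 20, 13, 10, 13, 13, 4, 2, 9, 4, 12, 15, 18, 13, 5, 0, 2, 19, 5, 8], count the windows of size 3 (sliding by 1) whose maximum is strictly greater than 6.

9 17 18 → max 18  > 6 ✓
17 18 12 → max 18  > 6 ✓
18 12 20 → max 20  > 6 ✓
12 20 13 → max 20  > 6 ✓
20 13 10 → max 20  > 6 ✓
13 10 13 → max 13  > 6 ✓
10 13 13 → max 13  > 6 ✓
13 13 4 → max 13  > 6 ✓
13 4 2 → max 13  > 6 ✓
4 2 9 → max 9  > 6 ✓
2 9 4 → max 9  > 6 ✓
9 4 12 → max 12  > 6 ✓
4 12 15 → max 15  > 6 ✓
12 15 18 → max 18  > 6 ✓
15 18 13 → max 18  > 6 ✓
18 13 5 → max 18  > 6 ✓
13 5 0 → max 13  > 6 ✓
5 0 2 → max 5
0 2 19 → max 19  > 6 ✓
2 19 5 → max 19  > 6 ✓
19 5 8 → max 19  > 6 ✓
20 windows satisfy the condition.

20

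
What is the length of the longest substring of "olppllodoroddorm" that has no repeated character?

4

[o] len 1
[o, l] len 2
[o, l, p] len 3
[p] len 1
[p, l] len 2
[l] len 1
[l, o] len 2
[l, o, d] len 3
[d, o] len 2
[d, o, r] len 3
[r, o] len 2
[r, o, d] len 3
[d] len 1
[d, o] len 2
[d, o, r] len 3
[d, o, r, m] len 4
Longest all-distinct length: 4.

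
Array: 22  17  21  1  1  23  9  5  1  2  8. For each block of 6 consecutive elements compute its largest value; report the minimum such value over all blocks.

23

Window maxs for each of the 6 positions:
[22, 17, 21, 1, 1, 23] → max 23
[17, 21, 1, 1, 23, 9] → max 23
[21, 1, 1, 23, 9, 5] → max 23
[1, 1, 23, 9, 5, 1] → max 23
[1, 23, 9, 5, 1, 2] → max 23
[23, 9, 5, 1, 2, 8] → max 23
Minimum of these is 23.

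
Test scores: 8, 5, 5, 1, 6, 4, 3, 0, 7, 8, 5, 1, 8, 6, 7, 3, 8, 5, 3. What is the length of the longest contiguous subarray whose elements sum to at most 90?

18

→ 8: sum 8, len 1
→ 5: sum 13, len 2
→ 5: sum 18, len 3
→ 1: sum 19, len 4
→ 6: sum 25, len 5
→ 4: sum 29, len 6
→ 3: sum 32, len 7
→ 0: sum 32, len 8
→ 7: sum 39, len 9
→ 8: sum 47, len 10
→ 5: sum 52, len 11
→ 1: sum 53, len 12
→ 8: sum 61, len 13
→ 6: sum 67, len 14
→ 7: sum 74, len 15
→ 3: sum 77, len 16
→ 8: sum 85, len 17
→ 5: sum 90, len 18
→ 3 (dropped 8): sum 85, len 18
Longest length seen: 18.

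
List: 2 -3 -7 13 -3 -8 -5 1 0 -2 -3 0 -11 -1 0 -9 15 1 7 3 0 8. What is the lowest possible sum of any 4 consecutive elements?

-21

[2, -3, -7, 13] → sum 5
[-3, -7, 13, -3] → sum 0
[-7, 13, -3, -8] → sum -5
[13, -3, -8, -5] → sum -3
[-3, -8, -5, 1] → sum -15
[-8, -5, 1, 0] → sum -12
[-5, 1, 0, -2] → sum -6
[1, 0, -2, -3] → sum -4
[0, -2, -3, 0] → sum -5
[-2, -3, 0, -11] → sum -16
[-3, 0, -11, -1] → sum -15
[0, -11, -1, 0] → sum -12
[-11, -1, 0, -9] → sum -21
[-1, 0, -9, 15] → sum 5
[0, -9, 15, 1] → sum 7
[-9, 15, 1, 7] → sum 14
[15, 1, 7, 3] → sum 26
[1, 7, 3, 0] → sum 11
[7, 3, 0, 8] → sum 18
Lowest of these is -21.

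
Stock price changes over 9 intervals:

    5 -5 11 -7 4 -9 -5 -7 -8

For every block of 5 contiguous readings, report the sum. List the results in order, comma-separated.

8, -6, -6, -24, -25

5 -5 11 -7 4 → sum 8
-5 11 -7 4 -9 → sum -6
11 -7 4 -9 -5 → sum -6
-7 4 -9 -5 -7 → sum -24
4 -9 -5 -7 -8 → sum -25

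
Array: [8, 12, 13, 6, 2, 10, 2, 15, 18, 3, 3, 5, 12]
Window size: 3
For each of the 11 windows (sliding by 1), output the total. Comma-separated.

Sliding a size-3 window across the 13 values:
8 12 13 → sum 33
12 13 6 → sum 31
13 6 2 → sum 21
6 2 10 → sum 18
2 10 2 → sum 14
10 2 15 → sum 27
2 15 18 → sum 35
15 18 3 → sum 36
18 3 3 → sum 24
3 3 5 → sum 11
3 5 12 → sum 20

33, 31, 21, 18, 14, 27, 35, 36, 24, 11, 20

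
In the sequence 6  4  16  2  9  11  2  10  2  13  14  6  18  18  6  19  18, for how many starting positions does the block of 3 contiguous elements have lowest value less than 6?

[6, 4, 16] → min 4  < 6 ✓
[4, 16, 2] → min 2  < 6 ✓
[16, 2, 9] → min 2  < 6 ✓
[2, 9, 11] → min 2  < 6 ✓
[9, 11, 2] → min 2  < 6 ✓
[11, 2, 10] → min 2  < 6 ✓
[2, 10, 2] → min 2  < 6 ✓
[10, 2, 13] → min 2  < 6 ✓
[2, 13, 14] → min 2  < 6 ✓
[13, 14, 6] → min 6
[14, 6, 18] → min 6
[6, 18, 18] → min 6
[18, 18, 6] → min 6
[18, 6, 19] → min 6
[6, 19, 18] → min 6
9 windows satisfy the condition.

9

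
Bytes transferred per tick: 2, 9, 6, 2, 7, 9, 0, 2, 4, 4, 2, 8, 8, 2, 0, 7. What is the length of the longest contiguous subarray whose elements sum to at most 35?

9

Extend to the right; shrink from the left whenever the sum exceeds 35:
add 2: [2] sum 2, len 1
add 9: [2, 9] sum 11, len 2
add 6: [2, 9, 6] sum 17, len 3
add 2: [2, 9, 6, 2] sum 19, len 4
add 7: [2, 9, 6, 2, 7] sum 26, len 5
add 9: [2, 9, 6, 2, 7, 9] sum 35, len 6
add 0: [2, 9, 6, 2, 7, 9, 0] sum 35, len 7
add 2: [9, 6, 2, 7, 9, 0, 2] sum 35, len 7
add 4: [6, 2, 7, 9, 0, 2, 4] sum 30, len 7
add 4: [6, 2, 7, 9, 0, 2, 4, 4] sum 34, len 8
add 2: [2, 7, 9, 0, 2, 4, 4, 2] sum 30, len 8
add 8: [9, 0, 2, 4, 4, 2, 8] sum 29, len 7
add 8: [0, 2, 4, 4, 2, 8, 8] sum 28, len 7
add 2: [0, 2, 4, 4, 2, 8, 8, 2] sum 30, len 8
add 0: [0, 2, 4, 4, 2, 8, 8, 2, 0] sum 30, len 9
add 7: [4, 4, 2, 8, 8, 2, 0, 7] sum 35, len 8
Longest length seen: 9.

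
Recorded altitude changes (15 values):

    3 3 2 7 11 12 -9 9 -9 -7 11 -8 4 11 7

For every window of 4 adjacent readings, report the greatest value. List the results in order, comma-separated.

7, 11, 12, 12, 12, 12, 9, 11, 11, 11, 11, 11

3 3 2 7 → max 7
3 2 7 11 → max 11
2 7 11 12 → max 12
7 11 12 -9 → max 12
11 12 -9 9 → max 12
12 -9 9 -9 → max 12
-9 9 -9 -7 → max 9
9 -9 -7 11 → max 11
-9 -7 11 -8 → max 11
-7 11 -8 4 → max 11
11 -8 4 11 → max 11
-8 4 11 7 → max 11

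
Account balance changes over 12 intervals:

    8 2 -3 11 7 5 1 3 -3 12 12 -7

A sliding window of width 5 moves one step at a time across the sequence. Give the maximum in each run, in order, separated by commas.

11, 11, 11, 11, 7, 12, 12, 12

8 2 -3 11 7 → max 11
2 -3 11 7 5 → max 11
-3 11 7 5 1 → max 11
11 7 5 1 3 → max 11
7 5 1 3 -3 → max 7
5 1 3 -3 12 → max 12
1 3 -3 12 12 → max 12
3 -3 12 12 -7 → max 12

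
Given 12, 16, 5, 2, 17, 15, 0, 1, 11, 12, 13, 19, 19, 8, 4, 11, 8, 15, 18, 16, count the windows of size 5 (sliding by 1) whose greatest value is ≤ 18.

10

(12, 16, 5, 2, 17) → max 17  ≤ 18 ✓
(16, 5, 2, 17, 15) → max 17  ≤ 18 ✓
(5, 2, 17, 15, 0) → max 17  ≤ 18 ✓
(2, 17, 15, 0, 1) → max 17  ≤ 18 ✓
(17, 15, 0, 1, 11) → max 17  ≤ 18 ✓
(15, 0, 1, 11, 12) → max 15  ≤ 18 ✓
(0, 1, 11, 12, 13) → max 13  ≤ 18 ✓
(1, 11, 12, 13, 19) → max 19
(11, 12, 13, 19, 19) → max 19
(12, 13, 19, 19, 8) → max 19
(13, 19, 19, 8, 4) → max 19
(19, 19, 8, 4, 11) → max 19
(19, 8, 4, 11, 8) → max 19
(8, 4, 11, 8, 15) → max 15  ≤ 18 ✓
(4, 11, 8, 15, 18) → max 18  ≤ 18 ✓
(11, 8, 15, 18, 16) → max 18  ≤ 18 ✓
10 windows satisfy the condition.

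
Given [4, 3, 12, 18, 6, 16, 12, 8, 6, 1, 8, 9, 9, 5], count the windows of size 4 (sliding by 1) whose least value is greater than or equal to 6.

4

4 3 12 18 → min 3
3 12 18 6 → min 3
12 18 6 16 → min 6  ≥ 6 ✓
18 6 16 12 → min 6  ≥ 6 ✓
6 16 12 8 → min 6  ≥ 6 ✓
16 12 8 6 → min 6  ≥ 6 ✓
12 8 6 1 → min 1
8 6 1 8 → min 1
6 1 8 9 → min 1
1 8 9 9 → min 1
8 9 9 5 → min 5
4 windows satisfy the condition.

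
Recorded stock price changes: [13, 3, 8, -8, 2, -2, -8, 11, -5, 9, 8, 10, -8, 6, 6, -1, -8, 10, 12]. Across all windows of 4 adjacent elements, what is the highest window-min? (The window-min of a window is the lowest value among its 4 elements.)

-5

Each size-4 window and its min:
(13, 3, 8, -8) → min -8
(3, 8, -8, 2) → min -8
(8, -8, 2, -2) → min -8
(-8, 2, -2, -8) → min -8
(2, -2, -8, 11) → min -8
(-2, -8, 11, -5) → min -8
(-8, 11, -5, 9) → min -8
(11, -5, 9, 8) → min -5
(-5, 9, 8, 10) → min -5
(9, 8, 10, -8) → min -8
(8, 10, -8, 6) → min -8
(10, -8, 6, 6) → min -8
(-8, 6, 6, -1) → min -8
(6, 6, -1, -8) → min -8
(6, -1, -8, 10) → min -8
(-1, -8, 10, 12) → min -8
Highest of these is -5.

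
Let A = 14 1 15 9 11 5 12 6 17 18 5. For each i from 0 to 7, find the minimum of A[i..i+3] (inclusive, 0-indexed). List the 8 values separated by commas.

1, 1, 5, 5, 5, 5, 6, 5

14 1 15 9 → min 1
1 15 9 11 → min 1
15 9 11 5 → min 5
9 11 5 12 → min 5
11 5 12 6 → min 5
5 12 6 17 → min 5
12 6 17 18 → min 6
6 17 18 5 → min 5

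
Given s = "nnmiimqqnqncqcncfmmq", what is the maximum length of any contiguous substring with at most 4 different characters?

add n: window [n] (1 distinct), len 1
add n: window [n, n] (1 distinct), len 2
add m: window [n, n, m] (2 distinct), len 3
add i: window [n, n, m, i] (3 distinct), len 4
add i: window [n, n, m, i, i] (3 distinct), len 5
add m: window [n, n, m, i, i, m] (3 distinct), len 6
add q: window [n, n, m, i, i, m, q] (4 distinct), len 7
add q: window [n, n, m, i, i, m, q, q] (4 distinct), len 8
add n: window [n, n, m, i, i, m, q, q, n] (4 distinct), len 9
add q: window [n, n, m, i, i, m, q, q, n, q] (4 distinct), len 10
add n: window [n, n, m, i, i, m, q, q, n, q, n] (4 distinct), len 11
add c: window [m, q, q, n, q, n, c] (4 distinct), len 7
add q: window [m, q, q, n, q, n, c, q] (4 distinct), len 8
add c: window [m, q, q, n, q, n, c, q, c] (4 distinct), len 9
add n: window [m, q, q, n, q, n, c, q, c, n] (4 distinct), len 10
add c: window [m, q, q, n, q, n, c, q, c, n, c] (4 distinct), len 11
add f: window [q, q, n, q, n, c, q, c, n, c, f] (4 distinct), len 11
add m: window [c, n, c, f, m] (4 distinct), len 5
add m: window [c, n, c, f, m, m] (4 distinct), len 6
add q: window [c, f, m, m, q] (4 distinct), len 5
Longest length with ≤4 distinct: 11.

11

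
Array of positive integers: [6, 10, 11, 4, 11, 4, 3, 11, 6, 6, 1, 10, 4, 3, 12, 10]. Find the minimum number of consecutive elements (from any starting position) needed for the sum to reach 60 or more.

8

add 6: running sum 6 < 60
add 10: running sum 16 < 60
add 11: running sum 27 < 60
add 4: running sum 31 < 60
add 11: running sum 42 < 60
add 4: running sum 46 < 60
add 3: running sum 49 < 60
add 11: shortest ending here [6, 10, 11, 4, 11, 4, 3, 11] sum 60, len 8
add 6: shortest ending here [10, 11, 4, 11, 4, 3, 11, 6] sum 60, len 8
add 6: shortest ending here [10, 11, 4, 11, 4, 3, 11, 6, 6] sum 66, len 9
add 1: shortest ending here [10, 11, 4, 11, 4, 3, 11, 6, 6, 1] sum 67, len 10
add 10: shortest ending here [11, 4, 11, 4, 3, 11, 6, 6, 1, 10] sum 67, len 10
add 4: shortest ending here [4, 11, 4, 3, 11, 6, 6, 1, 10, 4] sum 60, len 10
add 3: shortest ending here [4, 11, 4, 3, 11, 6, 6, 1, 10, 4, 3] sum 63, len 11
add 12: shortest ending here [4, 3, 11, 6, 6, 1, 10, 4, 3, 12] sum 60, len 10
add 10: shortest ending here [11, 6, 6, 1, 10, 4, 3, 12, 10] sum 63, len 9
Shortest qualifying length: 8.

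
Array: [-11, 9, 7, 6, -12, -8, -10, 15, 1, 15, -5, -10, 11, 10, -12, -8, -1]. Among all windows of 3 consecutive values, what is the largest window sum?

31

Window sums for each of the 15 positions:
[-11, 9, 7] → sum 5
[9, 7, 6] → sum 22
[7, 6, -12] → sum 1
[6, -12, -8] → sum -14
[-12, -8, -10] → sum -30
[-8, -10, 15] → sum -3
[-10, 15, 1] → sum 6
[15, 1, 15] → sum 31
[1, 15, -5] → sum 11
[15, -5, -10] → sum 0
[-5, -10, 11] → sum -4
[-10, 11, 10] → sum 11
[11, 10, -12] → sum 9
[10, -12, -8] → sum -10
[-12, -8, -1] → sum -21
Largest of these is 31.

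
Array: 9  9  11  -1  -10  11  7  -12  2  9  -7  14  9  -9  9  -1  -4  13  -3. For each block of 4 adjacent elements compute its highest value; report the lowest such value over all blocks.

9

[9, 9, 11, -1] → max 11
[9, 11, -1, -10] → max 11
[11, -1, -10, 11] → max 11
[-1, -10, 11, 7] → max 11
[-10, 11, 7, -12] → max 11
[11, 7, -12, 2] → max 11
[7, -12, 2, 9] → max 9
[-12, 2, 9, -7] → max 9
[2, 9, -7, 14] → max 14
[9, -7, 14, 9] → max 14
[-7, 14, 9, -9] → max 14
[14, 9, -9, 9] → max 14
[9, -9, 9, -1] → max 9
[-9, 9, -1, -4] → max 9
[9, -1, -4, 13] → max 13
[-1, -4, 13, -3] → max 13
Lowest of these is 9.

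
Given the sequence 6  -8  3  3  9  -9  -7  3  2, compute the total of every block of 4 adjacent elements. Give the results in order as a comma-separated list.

4, 7, 6, -4, -4, -11

Sliding a size-4 window across the 9 values:
6 -8 3 3 → sum 4
-8 3 3 9 → sum 7
3 3 9 -9 → sum 6
3 9 -9 -7 → sum -4
9 -9 -7 3 → sum -4
-9 -7 3 2 → sum -11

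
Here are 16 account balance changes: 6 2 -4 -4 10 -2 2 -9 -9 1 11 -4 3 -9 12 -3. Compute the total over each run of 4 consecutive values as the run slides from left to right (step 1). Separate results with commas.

0, 4, 0, 6, 1, -18, -15, -6, -1, 11, 1, 2, 3

6 2 -4 -4 → sum 0
2 -4 -4 10 → sum 4
-4 -4 10 -2 → sum 0
-4 10 -2 2 → sum 6
10 -2 2 -9 → sum 1
-2 2 -9 -9 → sum -18
2 -9 -9 1 → sum -15
-9 -9 1 11 → sum -6
-9 1 11 -4 → sum -1
1 11 -4 3 → sum 11
11 -4 3 -9 → sum 1
-4 3 -9 12 → sum 2
3 -9 12 -3 → sum 3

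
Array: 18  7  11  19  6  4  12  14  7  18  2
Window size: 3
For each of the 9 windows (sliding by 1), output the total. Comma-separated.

(18, 7, 11) → sum 36
(7, 11, 19) → sum 37
(11, 19, 6) → sum 36
(19, 6, 4) → sum 29
(6, 4, 12) → sum 22
(4, 12, 14) → sum 30
(12, 14, 7) → sum 33
(14, 7, 18) → sum 39
(7, 18, 2) → sum 27

36, 37, 36, 29, 22, 30, 33, 39, 27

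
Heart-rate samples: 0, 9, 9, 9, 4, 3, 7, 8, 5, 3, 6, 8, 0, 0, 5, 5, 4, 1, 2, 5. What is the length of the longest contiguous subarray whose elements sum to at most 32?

[0] sum 0 len 1
[0, 9] sum 9 len 2
[0, 9, 9] sum 18 len 3
[0, 9, 9, 9] sum 27 len 4
[0, 9, 9, 9, 4] sum 31 len 5
[9, 9, 4, 3] sum 25 len 4
[9, 9, 4, 3, 7] sum 32 len 5
[9, 4, 3, 7, 8] sum 31 len 5
[4, 3, 7, 8, 5] sum 27 len 5
[4, 3, 7, 8, 5, 3] sum 30 len 6
[3, 7, 8, 5, 3, 6] sum 32 len 6
[8, 5, 3, 6, 8] sum 30 len 5
[8, 5, 3, 6, 8, 0] sum 30 len 6
[8, 5, 3, 6, 8, 0, 0] sum 30 len 7
[5, 3, 6, 8, 0, 0, 5] sum 27 len 7
[5, 3, 6, 8, 0, 0, 5, 5] sum 32 len 8
[3, 6, 8, 0, 0, 5, 5, 4] sum 31 len 8
[3, 6, 8, 0, 0, 5, 5, 4, 1] sum 32 len 9
[6, 8, 0, 0, 5, 5, 4, 1, 2] sum 31 len 9
[8, 0, 0, 5, 5, 4, 1, 2, 5] sum 30 len 9
Longest length seen: 9.

9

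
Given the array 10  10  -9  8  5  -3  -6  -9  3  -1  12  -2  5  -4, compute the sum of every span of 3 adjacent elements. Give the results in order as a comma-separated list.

11, 9, 4, 10, -4, -18, -12, -7, 14, 9, 15, -1

10 10 -9 → sum 11
10 -9 8 → sum 9
-9 8 5 → sum 4
8 5 -3 → sum 10
5 -3 -6 → sum -4
-3 -6 -9 → sum -18
-6 -9 3 → sum -12
-9 3 -1 → sum -7
3 -1 12 → sum 14
-1 12 -2 → sum 9
12 -2 5 → sum 15
-2 5 -4 → sum -1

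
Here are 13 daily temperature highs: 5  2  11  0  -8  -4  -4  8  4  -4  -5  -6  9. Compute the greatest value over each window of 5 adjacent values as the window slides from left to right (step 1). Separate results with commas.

11, 11, 11, 8, 8, 8, 8, 8, 9

Sliding a size-5 window across the 13 values:
(5, 2, 11, 0, -8) → max 11
(2, 11, 0, -8, -4) → max 11
(11, 0, -8, -4, -4) → max 11
(0, -8, -4, -4, 8) → max 8
(-8, -4, -4, 8, 4) → max 8
(-4, -4, 8, 4, -4) → max 8
(-4, 8, 4, -4, -5) → max 8
(8, 4, -4, -5, -6) → max 8
(4, -4, -5, -6, 9) → max 9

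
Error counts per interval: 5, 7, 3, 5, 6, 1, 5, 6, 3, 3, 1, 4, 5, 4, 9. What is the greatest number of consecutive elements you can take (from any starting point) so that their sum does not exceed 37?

10

[5] sum 5 len 1
[5, 7] sum 12 len 2
[5, 7, 3] sum 15 len 3
[5, 7, 3, 5] sum 20 len 4
[5, 7, 3, 5, 6] sum 26 len 5
[5, 7, 3, 5, 6, 1] sum 27 len 6
[5, 7, 3, 5, 6, 1, 5] sum 32 len 7
[7, 3, 5, 6, 1, 5, 6] sum 33 len 7
[7, 3, 5, 6, 1, 5, 6, 3] sum 36 len 8
[3, 5, 6, 1, 5, 6, 3, 3] sum 32 len 8
[3, 5, 6, 1, 5, 6, 3, 3, 1] sum 33 len 9
[3, 5, 6, 1, 5, 6, 3, 3, 1, 4] sum 37 len 10
[6, 1, 5, 6, 3, 3, 1, 4, 5] sum 34 len 9
[1, 5, 6, 3, 3, 1, 4, 5, 4] sum 32 len 9
[6, 3, 3, 1, 4, 5, 4, 9] sum 35 len 8
Longest length seen: 10.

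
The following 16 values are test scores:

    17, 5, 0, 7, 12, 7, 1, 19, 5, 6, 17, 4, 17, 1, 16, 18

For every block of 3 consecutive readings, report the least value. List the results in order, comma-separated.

0, 0, 0, 7, 1, 1, 1, 5, 5, 4, 4, 1, 1, 1

17 5 0 → min 0
5 0 7 → min 0
0 7 12 → min 0
7 12 7 → min 7
12 7 1 → min 1
7 1 19 → min 1
1 19 5 → min 1
19 5 6 → min 5
5 6 17 → min 5
6 17 4 → min 4
17 4 17 → min 4
4 17 1 → min 1
17 1 16 → min 1
1 16 18 → min 1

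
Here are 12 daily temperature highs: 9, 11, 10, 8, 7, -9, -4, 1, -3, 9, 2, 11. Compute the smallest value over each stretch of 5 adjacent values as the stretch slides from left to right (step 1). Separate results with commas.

(9, 11, 10, 8, 7) → min 7
(11, 10, 8, 7, -9) → min -9
(10, 8, 7, -9, -4) → min -9
(8, 7, -9, -4, 1) → min -9
(7, -9, -4, 1, -3) → min -9
(-9, -4, 1, -3, 9) → min -9
(-4, 1, -3, 9, 2) → min -4
(1, -3, 9, 2, 11) → min -3

7, -9, -9, -9, -9, -9, -4, -3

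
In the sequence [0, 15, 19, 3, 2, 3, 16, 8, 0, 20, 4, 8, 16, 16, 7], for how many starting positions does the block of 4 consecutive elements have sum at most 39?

[0, 15, 19, 3] → sum 37  ≤ 39 ✓
[15, 19, 3, 2] → sum 39  ≤ 39 ✓
[19, 3, 2, 3] → sum 27  ≤ 39 ✓
[3, 2, 3, 16] → sum 24  ≤ 39 ✓
[2, 3, 16, 8] → sum 29  ≤ 39 ✓
[3, 16, 8, 0] → sum 27  ≤ 39 ✓
[16, 8, 0, 20] → sum 44
[8, 0, 20, 4] → sum 32  ≤ 39 ✓
[0, 20, 4, 8] → sum 32  ≤ 39 ✓
[20, 4, 8, 16] → sum 48
[4, 8, 16, 16] → sum 44
[8, 16, 16, 7] → sum 47
8 windows satisfy the condition.

8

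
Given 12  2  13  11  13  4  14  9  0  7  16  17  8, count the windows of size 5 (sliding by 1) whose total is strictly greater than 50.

3

(12, 2, 13, 11, 13) → sum 51  > 50 ✓
(2, 13, 11, 13, 4) → sum 43
(13, 11, 13, 4, 14) → sum 55  > 50 ✓
(11, 13, 4, 14, 9) → sum 51  > 50 ✓
(13, 4, 14, 9, 0) → sum 40
(4, 14, 9, 0, 7) → sum 34
(14, 9, 0, 7, 16) → sum 46
(9, 0, 7, 16, 17) → sum 49
(0, 7, 16, 17, 8) → sum 48
3 windows satisfy the condition.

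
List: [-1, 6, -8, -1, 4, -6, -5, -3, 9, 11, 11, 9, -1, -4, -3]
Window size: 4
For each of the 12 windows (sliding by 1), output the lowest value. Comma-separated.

[-1, 6, -8, -1] → min -8
[6, -8, -1, 4] → min -8
[-8, -1, 4, -6] → min -8
[-1, 4, -6, -5] → min -6
[4, -6, -5, -3] → min -6
[-6, -5, -3, 9] → min -6
[-5, -3, 9, 11] → min -5
[-3, 9, 11, 11] → min -3
[9, 11, 11, 9] → min 9
[11, 11, 9, -1] → min -1
[11, 9, -1, -4] → min -4
[9, -1, -4, -3] → min -4

-8, -8, -8, -6, -6, -6, -5, -3, 9, -1, -4, -4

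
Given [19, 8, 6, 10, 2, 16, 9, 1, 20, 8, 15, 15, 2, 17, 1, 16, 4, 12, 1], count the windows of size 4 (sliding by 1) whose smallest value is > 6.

1

19 8 6 10 → min 6
8 6 10 2 → min 2
6 10 2 16 → min 2
10 2 16 9 → min 2
2 16 9 1 → min 1
16 9 1 20 → min 1
9 1 20 8 → min 1
1 20 8 15 → min 1
20 8 15 15 → min 8  > 6 ✓
8 15 15 2 → min 2
15 15 2 17 → min 2
15 2 17 1 → min 1
2 17 1 16 → min 1
17 1 16 4 → min 1
1 16 4 12 → min 1
16 4 12 1 → min 1
1 window satisfy the condition.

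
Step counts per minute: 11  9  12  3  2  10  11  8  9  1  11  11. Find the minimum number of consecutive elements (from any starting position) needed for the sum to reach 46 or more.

6

add 11: running sum 11 < 46
add 9: running sum 20 < 46
add 12: running sum 32 < 46
add 3: running sum 35 < 46
add 2: running sum 37 < 46
add 10: shortest ending here [11, 9, 12, 3, 2, 10] sum 47, len 6
add 11: shortest ending here [9, 12, 3, 2, 10, 11] sum 47, len 6
add 8: shortest ending here [12, 3, 2, 10, 11, 8] sum 46, len 6
add 9: shortest ending here [12, 3, 2, 10, 11, 8, 9] sum 55, len 7
add 1: shortest ending here [12, 3, 2, 10, 11, 8, 9, 1] sum 56, len 8
add 11: shortest ending here [10, 11, 8, 9, 1, 11] sum 50, len 6
add 11: shortest ending here [11, 8, 9, 1, 11, 11] sum 51, len 6
Shortest qualifying length: 6.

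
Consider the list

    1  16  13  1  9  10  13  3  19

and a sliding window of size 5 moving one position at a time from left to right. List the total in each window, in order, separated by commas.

40, 49, 46, 36, 54

Sliding a size-5 window across the 9 values:
[1, 16, 13, 1, 9] → sum 40
[16, 13, 1, 9, 10] → sum 49
[13, 1, 9, 10, 13] → sum 46
[1, 9, 10, 13, 3] → sum 36
[9, 10, 13, 3, 19] → sum 54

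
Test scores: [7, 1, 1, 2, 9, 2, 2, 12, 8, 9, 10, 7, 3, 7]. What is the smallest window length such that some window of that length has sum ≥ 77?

14

add 7: running sum 7 < 77
add 1: running sum 8 < 77
add 1: running sum 9 < 77
add 2: running sum 11 < 77
add 9: running sum 20 < 77
add 2: running sum 22 < 77
add 2: running sum 24 < 77
add 12: running sum 36 < 77
add 8: running sum 44 < 77
add 9: running sum 53 < 77
add 10: running sum 63 < 77
add 7: running sum 70 < 77
add 3: running sum 73 < 77
add 7: shortest ending here [7, 1, 1, 2, 9, 2, 2, 12, 8, 9, 10, 7, 3, 7] sum 80, len 14
Shortest qualifying length: 14.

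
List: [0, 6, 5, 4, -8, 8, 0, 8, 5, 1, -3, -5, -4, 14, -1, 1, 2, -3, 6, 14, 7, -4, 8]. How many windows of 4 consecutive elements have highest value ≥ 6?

[0, 6, 5, 4] → max 6  ≥ 6 ✓
[6, 5, 4, -8] → max 6  ≥ 6 ✓
[5, 4, -8, 8] → max 8  ≥ 6 ✓
[4, -8, 8, 0] → max 8  ≥ 6 ✓
[-8, 8, 0, 8] → max 8  ≥ 6 ✓
[8, 0, 8, 5] → max 8  ≥ 6 ✓
[0, 8, 5, 1] → max 8  ≥ 6 ✓
[8, 5, 1, -3] → max 8  ≥ 6 ✓
[5, 1, -3, -5] → max 5
[1, -3, -5, -4] → max 1
[-3, -5, -4, 14] → max 14  ≥ 6 ✓
[-5, -4, 14, -1] → max 14  ≥ 6 ✓
[-4, 14, -1, 1] → max 14  ≥ 6 ✓
[14, -1, 1, 2] → max 14  ≥ 6 ✓
[-1, 1, 2, -3] → max 2
[1, 2, -3, 6] → max 6  ≥ 6 ✓
[2, -3, 6, 14] → max 14  ≥ 6 ✓
[-3, 6, 14, 7] → max 14  ≥ 6 ✓
[6, 14, 7, -4] → max 14  ≥ 6 ✓
[14, 7, -4, 8] → max 14  ≥ 6 ✓
17 windows satisfy the condition.

17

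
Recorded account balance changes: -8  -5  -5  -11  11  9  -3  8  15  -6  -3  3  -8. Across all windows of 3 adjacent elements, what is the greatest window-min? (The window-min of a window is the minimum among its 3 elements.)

[-8, -5, -5] → min -8
[-5, -5, -11] → min -11
[-5, -11, 11] → min -11
[-11, 11, 9] → min -11
[11, 9, -3] → min -3
[9, -3, 8] → min -3
[-3, 8, 15] → min -3
[8, 15, -6] → min -6
[15, -6, -3] → min -6
[-6, -3, 3] → min -6
[-3, 3, -8] → min -8
Greatest of these is -3.

-3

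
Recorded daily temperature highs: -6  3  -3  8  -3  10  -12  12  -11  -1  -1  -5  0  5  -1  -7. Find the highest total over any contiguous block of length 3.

15

[-6, 3, -3] → sum -6
[3, -3, 8] → sum 8
[-3, 8, -3] → sum 2
[8, -3, 10] → sum 15
[-3, 10, -12] → sum -5
[10, -12, 12] → sum 10
[-12, 12, -11] → sum -11
[12, -11, -1] → sum 0
[-11, -1, -1] → sum -13
[-1, -1, -5] → sum -7
[-1, -5, 0] → sum -6
[-5, 0, 5] → sum 0
[0, 5, -1] → sum 4
[5, -1, -7] → sum -3
Highest of these is 15.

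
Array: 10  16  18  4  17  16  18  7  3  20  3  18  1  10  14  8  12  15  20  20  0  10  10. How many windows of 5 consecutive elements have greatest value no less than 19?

10

10 16 18 4 17 → max 18
16 18 4 17 16 → max 18
18 4 17 16 18 → max 18
4 17 16 18 7 → max 18
17 16 18 7 3 → max 18
16 18 7 3 20 → max 20  ≥ 19 ✓
18 7 3 20 3 → max 20  ≥ 19 ✓
7 3 20 3 18 → max 20  ≥ 19 ✓
3 20 3 18 1 → max 20  ≥ 19 ✓
20 3 18 1 10 → max 20  ≥ 19 ✓
3 18 1 10 14 → max 18
18 1 10 14 8 → max 18
1 10 14 8 12 → max 14
10 14 8 12 15 → max 15
14 8 12 15 20 → max 20  ≥ 19 ✓
8 12 15 20 20 → max 20  ≥ 19 ✓
12 15 20 20 0 → max 20  ≥ 19 ✓
15 20 20 0 10 → max 20  ≥ 19 ✓
20 20 0 10 10 → max 20  ≥ 19 ✓
10 windows satisfy the condition.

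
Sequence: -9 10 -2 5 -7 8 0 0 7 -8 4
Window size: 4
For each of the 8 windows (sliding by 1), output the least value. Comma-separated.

(-9, 10, -2, 5) → min -9
(10, -2, 5, -7) → min -7
(-2, 5, -7, 8) → min -7
(5, -7, 8, 0) → min -7
(-7, 8, 0, 0) → min -7
(8, 0, 0, 7) → min 0
(0, 0, 7, -8) → min -8
(0, 7, -8, 4) → min -8

-9, -7, -7, -7, -7, 0, -8, -8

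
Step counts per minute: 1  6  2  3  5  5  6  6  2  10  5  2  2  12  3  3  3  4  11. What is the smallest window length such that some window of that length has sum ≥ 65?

13

Extend right; whenever the sum reaches 65, record the length and shrink from the left:
add 1: running sum 1 < 65
add 6: running sum 7 < 65
add 2: running sum 9 < 65
add 3: running sum 12 < 65
add 5: running sum 17 < 65
add 5: running sum 22 < 65
add 6: running sum 28 < 65
add 6: running sum 34 < 65
add 2: running sum 36 < 65
add 10: running sum 46 < 65
add 5: running sum 51 < 65
add 2: running sum 53 < 65
add 2: running sum 55 < 65
end 13: [6, 2, 3, 5, 5, 6, 6, 2, 10, 5, 2, 2, 12] sum 66, len 13
end 14: [6, 2, 3, 5, 5, 6, 6, 2, 10, 5, 2, 2, 12, 3] sum 69, len 14
end 15: [2, 3, 5, 5, 6, 6, 2, 10, 5, 2, 2, 12, 3, 3] sum 66, len 14
end 16: [3, 5, 5, 6, 6, 2, 10, 5, 2, 2, 12, 3, 3, 3] sum 67, len 14
end 17: [5, 5, 6, 6, 2, 10, 5, 2, 2, 12, 3, 3, 3, 4] sum 68, len 14
end 18: [6, 6, 2, 10, 5, 2, 2, 12, 3, 3, 3, 4, 11] sum 69, len 13
Shortest qualifying length: 13.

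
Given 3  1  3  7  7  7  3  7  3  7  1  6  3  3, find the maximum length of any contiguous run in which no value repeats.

4

[3] len 1
[3, 1] len 2
[1, 3] len 2
[1, 3, 7] len 3
[7] len 1
[7] len 1
[7, 3] len 2
[3, 7] len 2
[7, 3] len 2
[3, 7] len 2
[3, 7, 1] len 3
[3, 7, 1, 6] len 4
[7, 1, 6, 3] len 4
[3] len 1
Longest all-distinct length: 4.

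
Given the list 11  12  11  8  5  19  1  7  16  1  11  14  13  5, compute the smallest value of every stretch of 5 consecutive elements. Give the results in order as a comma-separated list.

5, 5, 1, 1, 1, 1, 1, 1, 1, 1

Sliding a size-5 window across the 14 values:
[11, 12, 11, 8, 5] → min 5
[12, 11, 8, 5, 19] → min 5
[11, 8, 5, 19, 1] → min 1
[8, 5, 19, 1, 7] → min 1
[5, 19, 1, 7, 16] → min 1
[19, 1, 7, 16, 1] → min 1
[1, 7, 16, 1, 11] → min 1
[7, 16, 1, 11, 14] → min 1
[16, 1, 11, 14, 13] → min 1
[1, 11, 14, 13, 5] → min 1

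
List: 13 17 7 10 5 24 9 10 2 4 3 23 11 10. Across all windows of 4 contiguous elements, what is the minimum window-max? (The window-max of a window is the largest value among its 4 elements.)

10

13 17 7 10 → max 17
17 7 10 5 → max 17
7 10 5 24 → max 24
10 5 24 9 → max 24
5 24 9 10 → max 24
24 9 10 2 → max 24
9 10 2 4 → max 10
10 2 4 3 → max 10
2 4 3 23 → max 23
4 3 23 11 → max 23
3 23 11 10 → max 23
Minimum of these is 10.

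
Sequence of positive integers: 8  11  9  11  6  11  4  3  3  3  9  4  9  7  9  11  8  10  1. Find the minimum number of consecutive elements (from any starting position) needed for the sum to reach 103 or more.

add 8: running sum 8 < 103
add 11: running sum 19 < 103
add 9: running sum 28 < 103
add 11: running sum 39 < 103
add 6: running sum 45 < 103
add 11: running sum 56 < 103
add 4: running sum 60 < 103
add 3: running sum 63 < 103
add 3: running sum 66 < 103
add 3: running sum 69 < 103
add 9: running sum 78 < 103
add 4: running sum 82 < 103
add 9: running sum 91 < 103
add 7: running sum 98 < 103
end 14: [8, 11, 9, 11, 6, 11, 4, 3, 3, 3, 9, 4, 9, 7, 9] sum 107, len 15
end 15: [11, 9, 11, 6, 11, 4, 3, 3, 3, 9, 4, 9, 7, 9, 11] sum 110, len 15
end 16: [9, 11, 6, 11, 4, 3, 3, 3, 9, 4, 9, 7, 9, 11, 8] sum 107, len 15
end 17: [11, 6, 11, 4, 3, 3, 3, 9, 4, 9, 7, 9, 11, 8, 10] sum 108, len 15
end 18: [11, 6, 11, 4, 3, 3, 3, 9, 4, 9, 7, 9, 11, 8, 10, 1] sum 109, len 16
Shortest qualifying length: 15.

15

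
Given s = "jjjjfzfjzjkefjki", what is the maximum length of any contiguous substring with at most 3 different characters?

add j: window [j] (1 distinct), len 1
add j: window [j, j] (1 distinct), len 2
add j: window [j, j, j] (1 distinct), len 3
add j: window [j, j, j, j] (1 distinct), len 4
add f: window [j, j, j, j, f] (2 distinct), len 5
add z: window [j, j, j, j, f, z] (3 distinct), len 6
add f: window [j, j, j, j, f, z, f] (3 distinct), len 7
add j: window [j, j, j, j, f, z, f, j] (3 distinct), len 8
add z: window [j, j, j, j, f, z, f, j, z] (3 distinct), len 9
add j: window [j, j, j, j, f, z, f, j, z, j] (3 distinct), len 10
add k: window [j, z, j, k] (3 distinct), len 4
add e: window [j, k, e] (3 distinct), len 3
add f: window [k, e, f] (3 distinct), len 3
add j: window [e, f, j] (3 distinct), len 3
add k: window [f, j, k] (3 distinct), len 3
add i: window [j, k, i] (3 distinct), len 3
Longest length with ≤3 distinct: 10.

10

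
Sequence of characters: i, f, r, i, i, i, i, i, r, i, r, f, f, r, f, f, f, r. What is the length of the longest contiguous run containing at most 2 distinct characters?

9

add i: window [i] (1 distinct), len 1
add f: window [i, f] (2 distinct), len 2
add r: window [f, r] (2 distinct), len 2
add i: window [r, i] (2 distinct), len 2
add i: window [r, i, i] (2 distinct), len 3
add i: window [r, i, i, i] (2 distinct), len 4
add i: window [r, i, i, i, i] (2 distinct), len 5
add i: window [r, i, i, i, i, i] (2 distinct), len 6
add r: window [r, i, i, i, i, i, r] (2 distinct), len 7
add i: window [r, i, i, i, i, i, r, i] (2 distinct), len 8
add r: window [r, i, i, i, i, i, r, i, r] (2 distinct), len 9
add f: window [r, f] (2 distinct), len 2
add f: window [r, f, f] (2 distinct), len 3
add r: window [r, f, f, r] (2 distinct), len 4
add f: window [r, f, f, r, f] (2 distinct), len 5
add f: window [r, f, f, r, f, f] (2 distinct), len 6
add f: window [r, f, f, r, f, f, f] (2 distinct), len 7
add r: window [r, f, f, r, f, f, f, r] (2 distinct), len 8
Longest length with ≤2 distinct: 9.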